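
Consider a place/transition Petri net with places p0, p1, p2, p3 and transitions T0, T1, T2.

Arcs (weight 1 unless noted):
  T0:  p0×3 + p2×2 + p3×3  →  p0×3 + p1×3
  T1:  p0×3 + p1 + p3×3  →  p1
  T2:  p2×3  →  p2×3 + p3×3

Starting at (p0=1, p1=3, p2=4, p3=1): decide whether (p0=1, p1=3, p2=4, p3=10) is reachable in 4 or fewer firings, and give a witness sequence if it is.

step 1: fire T2:  (p0=1, p1=3, p2=4, p3=1) → (p0=1, p1=3, p2=4, p3=4)
step 2: fire T2:  (p0=1, p1=3, p2=4, p3=4) → (p0=1, p1=3, p2=4, p3=7)
step 3: fire T2:  (p0=1, p1=3, p2=4, p3=7) → (p0=1, p1=3, p2=4, p3=10)

YES — reachable via ⟨T2, T2, T2⟩ (3 firings)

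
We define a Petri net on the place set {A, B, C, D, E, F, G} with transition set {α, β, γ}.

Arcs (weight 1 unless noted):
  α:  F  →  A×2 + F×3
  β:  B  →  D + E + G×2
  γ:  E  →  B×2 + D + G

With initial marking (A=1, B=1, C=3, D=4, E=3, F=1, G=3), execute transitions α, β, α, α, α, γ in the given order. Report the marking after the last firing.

step 1: fire α:  (A=1, B=1, C=3, D=4, E=3, F=1, G=3) → (A=3, B=1, C=3, D=4, E=3, F=3, G=3)
step 2: fire β:  (A=3, B=1, C=3, D=4, E=3, F=3, G=3) → (A=3, B=0, C=3, D=5, E=4, F=3, G=5)
step 3: fire α:  (A=3, B=0, C=3, D=5, E=4, F=3, G=5) → (A=5, B=0, C=3, D=5, E=4, F=5, G=5)
step 4: fire α:  (A=5, B=0, C=3, D=5, E=4, F=5, G=5) → (A=7, B=0, C=3, D=5, E=4, F=7, G=5)
step 5: fire α:  (A=7, B=0, C=3, D=5, E=4, F=7, G=5) → (A=9, B=0, C=3, D=5, E=4, F=9, G=5)
step 6: fire γ:  (A=9, B=0, C=3, D=5, E=4, F=9, G=5) → (A=9, B=2, C=3, D=6, E=3, F=9, G=6)

(A=9, B=2, C=3, D=6, E=3, F=9, G=6)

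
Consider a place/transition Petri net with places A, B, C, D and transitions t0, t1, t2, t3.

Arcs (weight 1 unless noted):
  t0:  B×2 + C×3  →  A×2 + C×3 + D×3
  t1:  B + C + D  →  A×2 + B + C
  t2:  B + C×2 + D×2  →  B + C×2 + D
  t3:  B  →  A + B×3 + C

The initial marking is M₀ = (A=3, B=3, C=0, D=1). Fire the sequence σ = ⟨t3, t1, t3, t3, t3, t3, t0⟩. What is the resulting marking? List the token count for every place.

(A=12, B=11, C=5, D=3)

step 1: fire t3:  (A=3, B=3, C=0, D=1) → (A=4, B=5, C=1, D=1)
step 2: fire t1:  (A=4, B=5, C=1, D=1) → (A=6, B=5, C=1, D=0)
step 3: fire t3:  (A=6, B=5, C=1, D=0) → (A=7, B=7, C=2, D=0)
step 4: fire t3:  (A=7, B=7, C=2, D=0) → (A=8, B=9, C=3, D=0)
step 5: fire t3:  (A=8, B=9, C=3, D=0) → (A=9, B=11, C=4, D=0)
step 6: fire t3:  (A=9, B=11, C=4, D=0) → (A=10, B=13, C=5, D=0)
step 7: fire t0:  (A=10, B=13, C=5, D=0) → (A=12, B=11, C=5, D=3)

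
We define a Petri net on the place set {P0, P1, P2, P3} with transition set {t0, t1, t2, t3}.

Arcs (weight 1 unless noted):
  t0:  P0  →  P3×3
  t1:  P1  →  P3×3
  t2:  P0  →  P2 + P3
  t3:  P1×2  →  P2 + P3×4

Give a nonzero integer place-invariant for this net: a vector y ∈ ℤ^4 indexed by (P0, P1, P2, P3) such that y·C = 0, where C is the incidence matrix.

Incidence matrix C (rows=places, cols=transitions):
       t0   t1   t2   t3
   P0  -1    0   -1    0
   P1   0   -1    0   -2
   P2   0    0    1    1
   P3   3    3    1    4

Candidate y = [3, 3, 2, 1]; check y·C column-wise:
  col t0: 3·-1 + 3·0 + 2·0 + 1·3 = 0
  col t1: 3·0 + 3·-1 + 2·0 + 1·3 = 0
  col t2: 3·-1 + 3·0 + 2·1 + 1·1 = 0
  col t3: 3·0 + 3·-2 + 2·1 + 1·4 = 0

y = (P0:3, P1:3, P2:2, P3:1)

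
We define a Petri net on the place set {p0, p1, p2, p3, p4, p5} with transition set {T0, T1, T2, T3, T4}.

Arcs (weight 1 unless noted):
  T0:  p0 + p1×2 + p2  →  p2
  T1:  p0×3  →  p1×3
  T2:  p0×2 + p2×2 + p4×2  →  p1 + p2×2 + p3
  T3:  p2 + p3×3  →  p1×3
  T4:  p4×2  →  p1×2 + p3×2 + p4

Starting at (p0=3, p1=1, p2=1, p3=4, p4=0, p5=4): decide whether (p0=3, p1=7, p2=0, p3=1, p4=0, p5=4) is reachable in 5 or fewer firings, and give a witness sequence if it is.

depth 0: 1 marking
depth 1: 3 markings reached so far
depth 2: 4 markings reached so far
depth 3: 4 markings reached so far
(frontier empty at depth 3; search complete)
target is not among the 4 markings reachable within 5 steps

NO — not reachable within 5 firings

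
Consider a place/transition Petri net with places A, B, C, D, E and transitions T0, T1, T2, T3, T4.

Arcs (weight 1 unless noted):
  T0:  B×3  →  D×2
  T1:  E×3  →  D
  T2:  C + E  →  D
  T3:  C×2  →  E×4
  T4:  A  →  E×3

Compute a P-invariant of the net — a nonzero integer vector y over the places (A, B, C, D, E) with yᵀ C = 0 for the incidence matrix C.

y = (A:3, B:2, C:2, D:3, E:1)

Incidence matrix C (rows=places, cols=transitions):
       T0   T1   T2   T3   T4
    A   0    0    0    0   -1
    B  -3    0    0    0    0
    C   0    0   -1   -2    0
    D   2    1    1    0    0
    E   0   -3   -1    4    3

Candidate y = [3, 2, 2, 3, 1]; check y·C column-wise:
  col T0: 3·0 + 2·-3 + 2·0 + 3·2 + 1·0 = 0
  col T1: 3·0 + 2·0 + 2·0 + 3·1 + 1·-3 = 0
  col T2: 3·0 + 2·0 + 2·-1 + 3·1 + 1·-1 = 0
  col T3: 3·0 + 2·0 + 2·-2 + 3·0 + 1·4 = 0
  col T4: 3·-1 + 2·0 + 2·0 + 3·0 + 1·3 = 0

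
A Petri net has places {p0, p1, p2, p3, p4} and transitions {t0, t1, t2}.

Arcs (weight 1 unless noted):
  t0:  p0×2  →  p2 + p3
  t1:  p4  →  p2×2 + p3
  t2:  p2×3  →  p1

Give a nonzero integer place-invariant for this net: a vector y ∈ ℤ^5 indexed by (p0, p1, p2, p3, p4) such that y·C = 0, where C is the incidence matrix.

Incidence matrix C (rows=places, cols=transitions):
       t0   t1   t2
   p0  -2    0    0
   p1   0    0    1
   p2   1    2   -3
   p3   1    1    0
   p4   0   -1    0

Candidate y = [1, -6, -2, 4, 0]; check y·C column-wise:
  col t0: 1·-2 + -6·0 + -2·1 + 4·1 = 0
  col t1: 1·0 + -6·0 + -2·2 + 4·1 + 0·-1 = 0
  col t2: 1·0 + -6·1 + -2·-3 + 4·0 = 0

y = (p0:1, p1:-6, p2:-2, p3:4, p4:0)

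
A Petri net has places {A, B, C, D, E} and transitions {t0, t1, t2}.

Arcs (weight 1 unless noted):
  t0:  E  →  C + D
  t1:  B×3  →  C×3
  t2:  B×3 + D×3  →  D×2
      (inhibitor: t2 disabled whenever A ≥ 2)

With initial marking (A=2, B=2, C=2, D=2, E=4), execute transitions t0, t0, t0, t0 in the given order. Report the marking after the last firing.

step 1: fire t0:  (A=2, B=2, C=2, D=2, E=4) → (A=2, B=2, C=3, D=3, E=3)
step 2: fire t0:  (A=2, B=2, C=3, D=3, E=3) → (A=2, B=2, C=4, D=4, E=2)
step 3: fire t0:  (A=2, B=2, C=4, D=4, E=2) → (A=2, B=2, C=5, D=5, E=1)
step 4: fire t0:  (A=2, B=2, C=5, D=5, E=1) → (A=2, B=2, C=6, D=6, E=0)

(A=2, B=2, C=6, D=6, E=0)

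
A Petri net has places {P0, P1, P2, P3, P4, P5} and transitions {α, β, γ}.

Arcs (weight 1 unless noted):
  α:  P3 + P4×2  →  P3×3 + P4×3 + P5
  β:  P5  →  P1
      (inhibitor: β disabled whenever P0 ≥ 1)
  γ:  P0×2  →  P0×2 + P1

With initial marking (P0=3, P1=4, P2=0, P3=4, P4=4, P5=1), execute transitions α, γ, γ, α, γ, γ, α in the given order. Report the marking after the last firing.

step 1: fire α:  (P0=3, P1=4, P2=0, P3=4, P4=4, P5=1) → (P0=3, P1=4, P2=0, P3=6, P4=5, P5=2)
step 2: fire γ:  (P0=3, P1=4, P2=0, P3=6, P4=5, P5=2) → (P0=3, P1=5, P2=0, P3=6, P4=5, P5=2)
step 3: fire γ:  (P0=3, P1=5, P2=0, P3=6, P4=5, P5=2) → (P0=3, P1=6, P2=0, P3=6, P4=5, P5=2)
step 4: fire α:  (P0=3, P1=6, P2=0, P3=6, P4=5, P5=2) → (P0=3, P1=6, P2=0, P3=8, P4=6, P5=3)
step 5: fire γ:  (P0=3, P1=6, P2=0, P3=8, P4=6, P5=3) → (P0=3, P1=7, P2=0, P3=8, P4=6, P5=3)
step 6: fire γ:  (P0=3, P1=7, P2=0, P3=8, P4=6, P5=3) → (P0=3, P1=8, P2=0, P3=8, P4=6, P5=3)
step 7: fire α:  (P0=3, P1=8, P2=0, P3=8, P4=6, P5=3) → (P0=3, P1=8, P2=0, P3=10, P4=7, P5=4)

(P0=3, P1=8, P2=0, P3=10, P4=7, P5=4)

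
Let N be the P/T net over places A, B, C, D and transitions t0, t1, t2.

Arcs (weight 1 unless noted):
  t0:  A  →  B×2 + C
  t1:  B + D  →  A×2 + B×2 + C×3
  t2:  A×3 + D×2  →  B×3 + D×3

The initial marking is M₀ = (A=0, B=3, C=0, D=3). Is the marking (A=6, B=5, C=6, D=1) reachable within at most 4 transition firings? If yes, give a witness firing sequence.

NO — not reachable within 4 firings

depth 0: 1 marking
depth 1: 2 markings reached so far
depth 2: 4 markings reached so far
depth 3: 7 markings reached so far
depth 4: 9 markings reached so far
target is not among the 9 markings reachable within 4 steps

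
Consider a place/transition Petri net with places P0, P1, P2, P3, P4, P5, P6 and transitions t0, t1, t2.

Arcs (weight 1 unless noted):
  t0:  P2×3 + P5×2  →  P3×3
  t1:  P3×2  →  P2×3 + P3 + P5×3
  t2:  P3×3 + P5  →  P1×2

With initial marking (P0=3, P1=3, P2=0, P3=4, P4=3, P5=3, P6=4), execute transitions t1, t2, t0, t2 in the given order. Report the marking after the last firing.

(P0=3, P1=7, P2=0, P3=0, P4=3, P5=2, P6=4)

step 1: fire t1:  (P0=3, P1=3, P2=0, P3=4, P4=3, P5=3, P6=4) → (P0=3, P1=3, P2=3, P3=3, P4=3, P5=6, P6=4)
step 2: fire t2:  (P0=3, P1=3, P2=3, P3=3, P4=3, P5=6, P6=4) → (P0=3, P1=5, P2=3, P3=0, P4=3, P5=5, P6=4)
step 3: fire t0:  (P0=3, P1=5, P2=3, P3=0, P4=3, P5=5, P6=4) → (P0=3, P1=5, P2=0, P3=3, P4=3, P5=3, P6=4)
step 4: fire t2:  (P0=3, P1=5, P2=0, P3=3, P4=3, P5=3, P6=4) → (P0=3, P1=7, P2=0, P3=0, P4=3, P5=2, P6=4)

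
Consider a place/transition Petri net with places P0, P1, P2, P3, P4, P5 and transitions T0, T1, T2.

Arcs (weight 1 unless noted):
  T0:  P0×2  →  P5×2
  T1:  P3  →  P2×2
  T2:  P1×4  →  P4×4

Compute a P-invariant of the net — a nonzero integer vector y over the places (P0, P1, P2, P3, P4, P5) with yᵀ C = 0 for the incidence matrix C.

Incidence matrix C (rows=places, cols=transitions):
       T0   T1   T2
   P0  -2    0    0
   P1   0    0   -4
   P2   0    2    0
   P3   0   -1    0
   P4   0    0    4
   P5   2    0    0

Candidate y = [0, 0, 1, 2, 0, 0]; check y·C column-wise:
  col T0: 0·-2 + 1·0 + 2·0 + 0·2 = 0
  col T1: 1·2 + 2·-1 = 0
  col T2: 0·-4 + 1·0 + 2·0 + 0·4 = 0

y = (P0:0, P1:0, P2:1, P3:2, P4:0, P5:0)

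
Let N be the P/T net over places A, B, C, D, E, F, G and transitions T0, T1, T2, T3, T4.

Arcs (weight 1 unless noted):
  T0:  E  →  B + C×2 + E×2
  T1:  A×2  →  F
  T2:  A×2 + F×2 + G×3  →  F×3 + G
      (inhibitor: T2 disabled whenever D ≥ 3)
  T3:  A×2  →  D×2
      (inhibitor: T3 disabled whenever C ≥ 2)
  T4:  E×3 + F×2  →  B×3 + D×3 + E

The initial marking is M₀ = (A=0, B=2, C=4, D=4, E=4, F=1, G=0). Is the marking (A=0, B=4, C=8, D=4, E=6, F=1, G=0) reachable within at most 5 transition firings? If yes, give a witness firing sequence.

YES — reachable via ⟨T0, T0⟩ (2 firings)

step 1: fire T0:  (A=0, B=2, C=4, D=4, E=4, F=1, G=0) → (A=0, B=3, C=6, D=4, E=5, F=1, G=0)
step 2: fire T0:  (A=0, B=3, C=6, D=4, E=5, F=1, G=0) → (A=0, B=4, C=8, D=4, E=6, F=1, G=0)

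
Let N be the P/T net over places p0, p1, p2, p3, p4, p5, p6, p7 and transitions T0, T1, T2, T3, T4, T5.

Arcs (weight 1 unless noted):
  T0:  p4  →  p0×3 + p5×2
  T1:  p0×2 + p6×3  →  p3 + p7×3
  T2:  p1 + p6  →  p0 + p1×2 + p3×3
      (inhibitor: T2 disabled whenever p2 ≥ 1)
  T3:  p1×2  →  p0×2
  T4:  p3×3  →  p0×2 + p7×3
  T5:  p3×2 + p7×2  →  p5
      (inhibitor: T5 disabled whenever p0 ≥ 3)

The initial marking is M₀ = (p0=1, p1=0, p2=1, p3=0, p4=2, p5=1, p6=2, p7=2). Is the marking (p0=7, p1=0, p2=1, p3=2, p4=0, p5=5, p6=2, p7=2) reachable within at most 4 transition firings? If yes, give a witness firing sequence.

depth 0: 1 marking
depth 1: 2 markings reached so far
depth 2: 3 markings reached so far
depth 3: 3 markings reached so far
(frontier empty at depth 3; search complete)
target is not among the 3 markings reachable within 4 steps

NO — not reachable within 4 firings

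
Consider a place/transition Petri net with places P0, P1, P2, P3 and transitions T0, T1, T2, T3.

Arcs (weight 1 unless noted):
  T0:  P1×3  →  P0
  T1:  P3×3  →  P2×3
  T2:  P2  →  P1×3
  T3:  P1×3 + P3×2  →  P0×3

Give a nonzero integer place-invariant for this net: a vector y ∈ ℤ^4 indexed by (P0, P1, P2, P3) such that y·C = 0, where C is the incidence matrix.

y = (P0:3, P1:1, P2:3, P3:3)

Incidence matrix C (rows=places, cols=transitions):
       T0   T1   T2   T3
   P0   1    0    0    3
   P1  -3    0    3   -3
   P2   0    3   -1    0
   P3   0   -3    0   -2

Candidate y = [3, 1, 3, 3]; check y·C column-wise:
  col T0: 3·1 + 1·-3 + 3·0 + 3·0 = 0
  col T1: 3·0 + 1·0 + 3·3 + 3·-3 = 0
  col T2: 3·0 + 1·3 + 3·-1 + 3·0 = 0
  col T3: 3·3 + 1·-3 + 3·0 + 3·-2 = 0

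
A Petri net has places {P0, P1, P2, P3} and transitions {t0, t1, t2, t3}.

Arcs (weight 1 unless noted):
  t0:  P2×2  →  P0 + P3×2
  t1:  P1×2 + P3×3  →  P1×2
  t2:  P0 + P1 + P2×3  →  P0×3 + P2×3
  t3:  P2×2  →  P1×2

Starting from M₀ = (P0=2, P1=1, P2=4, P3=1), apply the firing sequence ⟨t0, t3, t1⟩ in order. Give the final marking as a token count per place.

(P0=3, P1=3, P2=0, P3=0)

step 1: fire t0:  (P0=2, P1=1, P2=4, P3=1) → (P0=3, P1=1, P2=2, P3=3)
step 2: fire t3:  (P0=3, P1=1, P2=2, P3=3) → (P0=3, P1=3, P2=0, P3=3)
step 3: fire t1:  (P0=3, P1=3, P2=0, P3=3) → (P0=3, P1=3, P2=0, P3=0)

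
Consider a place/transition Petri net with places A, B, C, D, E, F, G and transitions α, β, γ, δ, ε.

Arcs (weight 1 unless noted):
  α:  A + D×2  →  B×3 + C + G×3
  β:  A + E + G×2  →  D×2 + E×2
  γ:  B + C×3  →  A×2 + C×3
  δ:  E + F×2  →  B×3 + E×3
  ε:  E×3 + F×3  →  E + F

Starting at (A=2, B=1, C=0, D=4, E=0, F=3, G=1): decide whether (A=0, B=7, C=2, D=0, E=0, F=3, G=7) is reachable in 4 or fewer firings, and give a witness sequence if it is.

step 1: fire α:  (A=2, B=1, C=0, D=4, E=0, F=3, G=1) → (A=1, B=4, C=1, D=2, E=0, F=3, G=4)
step 2: fire α:  (A=1, B=4, C=1, D=2, E=0, F=3, G=4) → (A=0, B=7, C=2, D=0, E=0, F=3, G=7)

YES — reachable via ⟨α, α⟩ (2 firings)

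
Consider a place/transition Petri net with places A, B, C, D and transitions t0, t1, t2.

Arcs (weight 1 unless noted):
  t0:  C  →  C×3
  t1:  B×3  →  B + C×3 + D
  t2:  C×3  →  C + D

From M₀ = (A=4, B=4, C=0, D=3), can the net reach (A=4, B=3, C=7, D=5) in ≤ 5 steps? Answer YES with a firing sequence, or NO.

NO — not reachable within 5 firings

depth 0: 1 marking
depth 1: 2 markings reached so far
depth 2: 4 markings reached so far
depth 3: 6 markings reached so far
depth 4: 9 markings reached so far
depth 5: 12 markings reached so far
target is not among the 12 markings reachable within 5 steps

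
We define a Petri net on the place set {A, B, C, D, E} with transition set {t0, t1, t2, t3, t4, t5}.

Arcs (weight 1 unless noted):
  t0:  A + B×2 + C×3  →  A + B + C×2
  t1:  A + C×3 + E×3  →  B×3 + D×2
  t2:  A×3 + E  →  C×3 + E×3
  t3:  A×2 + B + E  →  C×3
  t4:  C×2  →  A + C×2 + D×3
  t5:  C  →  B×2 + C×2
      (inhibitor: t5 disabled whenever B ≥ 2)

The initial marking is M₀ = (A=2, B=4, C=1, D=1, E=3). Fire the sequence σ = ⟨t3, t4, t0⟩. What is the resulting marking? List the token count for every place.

(A=1, B=2, C=3, D=4, E=2)

step 1: fire t3:  (A=2, B=4, C=1, D=1, E=3) → (A=0, B=3, C=4, D=1, E=2)
step 2: fire t4:  (A=0, B=3, C=4, D=1, E=2) → (A=1, B=3, C=4, D=4, E=2)
step 3: fire t0:  (A=1, B=3, C=4, D=4, E=2) → (A=1, B=2, C=3, D=4, E=2)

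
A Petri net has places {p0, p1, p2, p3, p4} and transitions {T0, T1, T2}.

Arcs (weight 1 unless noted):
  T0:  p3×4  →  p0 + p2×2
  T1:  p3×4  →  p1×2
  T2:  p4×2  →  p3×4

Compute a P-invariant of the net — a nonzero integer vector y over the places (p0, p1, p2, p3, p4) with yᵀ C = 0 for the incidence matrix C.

y = (p0:2, p1:0, p2:-1, p3:0, p4:0)

Incidence matrix C (rows=places, cols=transitions):
       T0   T1   T2
   p0   1    0    0
   p1   0    2    0
   p2   2    0    0
   p3  -4   -4    4
   p4   0    0   -2

Candidate y = [2, 0, -1, 0, 0]; check y·C column-wise:
  col T0: 2·1 + -1·2 + 0·-4 = 0
  col T1: 2·0 + 0·2 + -1·0 + 0·-4 = 0
  col T2: 2·0 + -1·0 + 0·4 + 0·-2 = 0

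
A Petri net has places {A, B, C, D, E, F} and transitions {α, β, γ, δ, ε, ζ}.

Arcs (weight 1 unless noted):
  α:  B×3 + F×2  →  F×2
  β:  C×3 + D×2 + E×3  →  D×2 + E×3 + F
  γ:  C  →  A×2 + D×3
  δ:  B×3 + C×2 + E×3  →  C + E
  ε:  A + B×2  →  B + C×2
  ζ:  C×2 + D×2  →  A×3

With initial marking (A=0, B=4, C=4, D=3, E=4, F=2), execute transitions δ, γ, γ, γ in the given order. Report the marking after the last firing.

(A=6, B=1, C=0, D=12, E=2, F=2)

step 1: fire δ:  (A=0, B=4, C=4, D=3, E=4, F=2) → (A=0, B=1, C=3, D=3, E=2, F=2)
step 2: fire γ:  (A=0, B=1, C=3, D=3, E=2, F=2) → (A=2, B=1, C=2, D=6, E=2, F=2)
step 3: fire γ:  (A=2, B=1, C=2, D=6, E=2, F=2) → (A=4, B=1, C=1, D=9, E=2, F=2)
step 4: fire γ:  (A=4, B=1, C=1, D=9, E=2, F=2) → (A=6, B=1, C=0, D=12, E=2, F=2)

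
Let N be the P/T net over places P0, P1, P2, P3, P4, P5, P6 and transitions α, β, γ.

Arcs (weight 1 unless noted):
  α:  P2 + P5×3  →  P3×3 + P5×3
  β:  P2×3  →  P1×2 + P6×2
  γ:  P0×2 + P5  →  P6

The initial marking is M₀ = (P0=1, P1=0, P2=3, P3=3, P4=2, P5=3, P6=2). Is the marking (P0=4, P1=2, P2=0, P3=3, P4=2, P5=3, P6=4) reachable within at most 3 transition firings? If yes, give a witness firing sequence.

depth 0: 1 marking
depth 1: 3 markings reached so far
depth 2: 4 markings reached so far
depth 3: 5 markings reached so far
target is not among the 5 markings reachable within 3 steps

NO — not reachable within 3 firings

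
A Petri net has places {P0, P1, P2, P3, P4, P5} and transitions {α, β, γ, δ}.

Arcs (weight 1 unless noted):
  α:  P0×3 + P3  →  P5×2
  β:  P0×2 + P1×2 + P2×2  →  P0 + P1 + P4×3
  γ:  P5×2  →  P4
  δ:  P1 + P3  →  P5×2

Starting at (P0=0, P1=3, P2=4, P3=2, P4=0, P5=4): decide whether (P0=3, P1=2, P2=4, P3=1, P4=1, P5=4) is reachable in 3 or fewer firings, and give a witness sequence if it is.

NO — not reachable within 3 firings

depth 0: 1 marking
depth 1: 3 markings reached so far
depth 2: 6 markings reached so far
depth 3: 8 markings reached so far
target is not among the 8 markings reachable within 3 steps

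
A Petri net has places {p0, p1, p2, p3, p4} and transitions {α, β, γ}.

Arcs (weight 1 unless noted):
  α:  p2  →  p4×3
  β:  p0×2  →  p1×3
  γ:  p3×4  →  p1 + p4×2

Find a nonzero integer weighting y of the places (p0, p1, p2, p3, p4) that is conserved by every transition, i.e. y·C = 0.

Incidence matrix C (rows=places, cols=transitions):
        α    β    γ
   p0   0   -2    0
   p1   0    3    1
   p2  -1    0    0
   p3   0    0   -4
   p4   3    0    2

Candidate y = [6, 4, 0, 1, 0]; check y·C column-wise:
  col α: 6·0 + 4·0 + 0·-1 + 1·0 + 0·3 = 0
  col β: 6·-2 + 4·3 + 1·0 = 0
  col γ: 6·0 + 4·1 + 1·-4 + 0·2 = 0

y = (p0:6, p1:4, p2:0, p3:1, p4:0)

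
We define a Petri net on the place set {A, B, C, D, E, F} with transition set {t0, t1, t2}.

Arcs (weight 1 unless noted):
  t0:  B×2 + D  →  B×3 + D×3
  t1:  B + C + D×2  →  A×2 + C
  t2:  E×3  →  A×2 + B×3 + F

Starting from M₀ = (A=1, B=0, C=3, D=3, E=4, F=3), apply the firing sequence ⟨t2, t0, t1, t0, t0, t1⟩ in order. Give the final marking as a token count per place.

step 1: fire t2:  (A=1, B=0, C=3, D=3, E=4, F=3) → (A=3, B=3, C=3, D=3, E=1, F=4)
step 2: fire t0:  (A=3, B=3, C=3, D=3, E=1, F=4) → (A=3, B=4, C=3, D=5, E=1, F=4)
step 3: fire t1:  (A=3, B=4, C=3, D=5, E=1, F=4) → (A=5, B=3, C=3, D=3, E=1, F=4)
step 4: fire t0:  (A=5, B=3, C=3, D=3, E=1, F=4) → (A=5, B=4, C=3, D=5, E=1, F=4)
step 5: fire t0:  (A=5, B=4, C=3, D=5, E=1, F=4) → (A=5, B=5, C=3, D=7, E=1, F=4)
step 6: fire t1:  (A=5, B=5, C=3, D=7, E=1, F=4) → (A=7, B=4, C=3, D=5, E=1, F=4)

(A=7, B=4, C=3, D=5, E=1, F=4)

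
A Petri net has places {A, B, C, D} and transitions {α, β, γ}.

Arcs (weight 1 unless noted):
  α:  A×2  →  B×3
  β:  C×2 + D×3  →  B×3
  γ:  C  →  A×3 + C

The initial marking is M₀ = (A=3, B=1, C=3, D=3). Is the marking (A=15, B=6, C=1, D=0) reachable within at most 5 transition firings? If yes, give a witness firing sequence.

depth 0: 1 marking
depth 1: 4 markings reached so far
depth 2: 8 markings reached so far
depth 3: 13 markings reached so far
depth 4: 20 markings reached so far
depth 5: 28 markings reached so far
target is not among the 28 markings reachable within 5 steps

NO — not reachable within 5 firings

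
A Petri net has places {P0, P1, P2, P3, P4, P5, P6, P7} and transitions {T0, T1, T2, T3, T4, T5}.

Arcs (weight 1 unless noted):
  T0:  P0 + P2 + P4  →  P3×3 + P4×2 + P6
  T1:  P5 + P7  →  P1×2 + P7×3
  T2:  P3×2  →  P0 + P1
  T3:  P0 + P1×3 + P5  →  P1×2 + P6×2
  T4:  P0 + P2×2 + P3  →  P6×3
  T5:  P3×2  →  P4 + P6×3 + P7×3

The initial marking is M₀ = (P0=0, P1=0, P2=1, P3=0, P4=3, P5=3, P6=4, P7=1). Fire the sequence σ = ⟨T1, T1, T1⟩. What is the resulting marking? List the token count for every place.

(P0=0, P1=6, P2=1, P3=0, P4=3, P5=0, P6=4, P7=7)

step 1: fire T1:  (P0=0, P1=0, P2=1, P3=0, P4=3, P5=3, P6=4, P7=1) → (P0=0, P1=2, P2=1, P3=0, P4=3, P5=2, P6=4, P7=3)
step 2: fire T1:  (P0=0, P1=2, P2=1, P3=0, P4=3, P5=2, P6=4, P7=3) → (P0=0, P1=4, P2=1, P3=0, P4=3, P5=1, P6=4, P7=5)
step 3: fire T1:  (P0=0, P1=4, P2=1, P3=0, P4=3, P5=1, P6=4, P7=5) → (P0=0, P1=6, P2=1, P3=0, P4=3, P5=0, P6=4, P7=7)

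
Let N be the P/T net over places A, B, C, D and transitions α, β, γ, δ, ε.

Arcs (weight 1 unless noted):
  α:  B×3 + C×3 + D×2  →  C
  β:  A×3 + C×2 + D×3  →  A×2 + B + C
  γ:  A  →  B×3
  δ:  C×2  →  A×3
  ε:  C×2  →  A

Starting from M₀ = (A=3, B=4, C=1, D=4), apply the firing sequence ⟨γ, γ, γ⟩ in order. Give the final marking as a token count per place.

(A=0, B=13, C=1, D=4)

step 1: fire γ:  (A=3, B=4, C=1, D=4) → (A=2, B=7, C=1, D=4)
step 2: fire γ:  (A=2, B=7, C=1, D=4) → (A=1, B=10, C=1, D=4)
step 3: fire γ:  (A=1, B=10, C=1, D=4) → (A=0, B=13, C=1, D=4)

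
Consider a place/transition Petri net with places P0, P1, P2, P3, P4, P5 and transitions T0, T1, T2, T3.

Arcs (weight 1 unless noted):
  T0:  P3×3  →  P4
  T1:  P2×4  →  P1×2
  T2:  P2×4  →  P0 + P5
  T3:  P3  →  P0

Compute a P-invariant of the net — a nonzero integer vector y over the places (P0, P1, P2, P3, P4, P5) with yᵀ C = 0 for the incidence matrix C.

Incidence matrix C (rows=places, cols=transitions):
       T0   T1   T2   T3
   P0   0    0    1    1
   P1   0    2    0    0
   P2   0   -4   -4    0
   P3  -3    0    0   -1
   P4   1    0    0    0
   P5   0    0    1    0

Candidate y = [4, 2, 1, 4, 12, 0]; check y·C column-wise:
  col T0: 4·0 + 2·0 + 1·0 + 4·-3 + 12·1 = 0
  col T1: 4·0 + 2·2 + 1·-4 + 4·0 + 12·0 = 0
  col T2: 4·1 + 2·0 + 1·-4 + 4·0 + 12·0 + 0·1 = 0
  col T3: 4·1 + 2·0 + 1·0 + 4·-1 + 12·0 = 0

y = (P0:4, P1:2, P2:1, P3:4, P4:12, P5:0)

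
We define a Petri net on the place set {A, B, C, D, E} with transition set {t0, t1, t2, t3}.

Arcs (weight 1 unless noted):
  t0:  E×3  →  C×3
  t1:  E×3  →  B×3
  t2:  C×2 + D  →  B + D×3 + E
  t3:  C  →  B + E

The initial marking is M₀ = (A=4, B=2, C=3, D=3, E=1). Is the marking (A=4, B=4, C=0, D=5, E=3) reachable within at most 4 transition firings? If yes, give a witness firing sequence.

YES — reachable via ⟨t2, t3⟩ (2 firings)

step 1: fire t2:  (A=4, B=2, C=3, D=3, E=1) → (A=4, B=3, C=1, D=5, E=2)
step 2: fire t3:  (A=4, B=3, C=1, D=5, E=2) → (A=4, B=4, C=0, D=5, E=3)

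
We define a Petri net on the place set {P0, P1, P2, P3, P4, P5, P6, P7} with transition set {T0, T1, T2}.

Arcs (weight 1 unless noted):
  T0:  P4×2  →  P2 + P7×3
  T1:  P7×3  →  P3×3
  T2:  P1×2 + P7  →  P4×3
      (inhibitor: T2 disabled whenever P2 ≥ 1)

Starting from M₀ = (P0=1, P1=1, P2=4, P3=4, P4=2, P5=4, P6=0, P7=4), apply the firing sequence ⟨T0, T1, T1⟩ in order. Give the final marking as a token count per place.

step 1: fire T0:  (P0=1, P1=1, P2=4, P3=4, P4=2, P5=4, P6=0, P7=4) → (P0=1, P1=1, P2=5, P3=4, P4=0, P5=4, P6=0, P7=7)
step 2: fire T1:  (P0=1, P1=1, P2=5, P3=4, P4=0, P5=4, P6=0, P7=7) → (P0=1, P1=1, P2=5, P3=7, P4=0, P5=4, P6=0, P7=4)
step 3: fire T1:  (P0=1, P1=1, P2=5, P3=7, P4=0, P5=4, P6=0, P7=4) → (P0=1, P1=1, P2=5, P3=10, P4=0, P5=4, P6=0, P7=1)

(P0=1, P1=1, P2=5, P3=10, P4=0, P5=4, P6=0, P7=1)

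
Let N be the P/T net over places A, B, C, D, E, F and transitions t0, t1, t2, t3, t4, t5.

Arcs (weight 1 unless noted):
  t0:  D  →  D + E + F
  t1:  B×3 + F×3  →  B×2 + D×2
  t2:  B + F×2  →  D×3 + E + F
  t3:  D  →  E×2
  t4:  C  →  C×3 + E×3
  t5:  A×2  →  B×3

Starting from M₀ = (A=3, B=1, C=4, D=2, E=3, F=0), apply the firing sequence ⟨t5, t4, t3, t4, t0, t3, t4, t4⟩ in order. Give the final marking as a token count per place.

step 1: fire t5:  (A=3, B=1, C=4, D=2, E=3, F=0) → (A=1, B=4, C=4, D=2, E=3, F=0)
step 2: fire t4:  (A=1, B=4, C=4, D=2, E=3, F=0) → (A=1, B=4, C=6, D=2, E=6, F=0)
step 3: fire t3:  (A=1, B=4, C=6, D=2, E=6, F=0) → (A=1, B=4, C=6, D=1, E=8, F=0)
step 4: fire t4:  (A=1, B=4, C=6, D=1, E=8, F=0) → (A=1, B=4, C=8, D=1, E=11, F=0)
step 5: fire t0:  (A=1, B=4, C=8, D=1, E=11, F=0) → (A=1, B=4, C=8, D=1, E=12, F=1)
step 6: fire t3:  (A=1, B=4, C=8, D=1, E=12, F=1) → (A=1, B=4, C=8, D=0, E=14, F=1)
step 7: fire t4:  (A=1, B=4, C=8, D=0, E=14, F=1) → (A=1, B=4, C=10, D=0, E=17, F=1)
step 8: fire t4:  (A=1, B=4, C=10, D=0, E=17, F=1) → (A=1, B=4, C=12, D=0, E=20, F=1)

(A=1, B=4, C=12, D=0, E=20, F=1)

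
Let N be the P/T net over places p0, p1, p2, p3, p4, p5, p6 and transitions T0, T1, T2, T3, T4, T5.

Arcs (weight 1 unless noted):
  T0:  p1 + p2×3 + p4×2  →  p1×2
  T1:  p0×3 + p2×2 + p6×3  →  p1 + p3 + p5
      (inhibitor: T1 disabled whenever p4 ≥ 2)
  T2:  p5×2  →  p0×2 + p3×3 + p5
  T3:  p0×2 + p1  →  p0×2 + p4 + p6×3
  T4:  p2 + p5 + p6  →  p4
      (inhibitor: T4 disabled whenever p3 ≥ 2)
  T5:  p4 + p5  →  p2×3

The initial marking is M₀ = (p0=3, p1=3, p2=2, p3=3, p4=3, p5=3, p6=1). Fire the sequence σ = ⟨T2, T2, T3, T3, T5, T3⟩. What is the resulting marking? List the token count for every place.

step 1: fire T2:  (p0=3, p1=3, p2=2, p3=3, p4=3, p5=3, p6=1) → (p0=5, p1=3, p2=2, p3=6, p4=3, p5=2, p6=1)
step 2: fire T2:  (p0=5, p1=3, p2=2, p3=6, p4=3, p5=2, p6=1) → (p0=7, p1=3, p2=2, p3=9, p4=3, p5=1, p6=1)
step 3: fire T3:  (p0=7, p1=3, p2=2, p3=9, p4=3, p5=1, p6=1) → (p0=7, p1=2, p2=2, p3=9, p4=4, p5=1, p6=4)
step 4: fire T3:  (p0=7, p1=2, p2=2, p3=9, p4=4, p5=1, p6=4) → (p0=7, p1=1, p2=2, p3=9, p4=5, p5=1, p6=7)
step 5: fire T5:  (p0=7, p1=1, p2=2, p3=9, p4=5, p5=1, p6=7) → (p0=7, p1=1, p2=5, p3=9, p4=4, p5=0, p6=7)
step 6: fire T3:  (p0=7, p1=1, p2=5, p3=9, p4=4, p5=0, p6=7) → (p0=7, p1=0, p2=5, p3=9, p4=5, p5=0, p6=10)

(p0=7, p1=0, p2=5, p3=9, p4=5, p5=0, p6=10)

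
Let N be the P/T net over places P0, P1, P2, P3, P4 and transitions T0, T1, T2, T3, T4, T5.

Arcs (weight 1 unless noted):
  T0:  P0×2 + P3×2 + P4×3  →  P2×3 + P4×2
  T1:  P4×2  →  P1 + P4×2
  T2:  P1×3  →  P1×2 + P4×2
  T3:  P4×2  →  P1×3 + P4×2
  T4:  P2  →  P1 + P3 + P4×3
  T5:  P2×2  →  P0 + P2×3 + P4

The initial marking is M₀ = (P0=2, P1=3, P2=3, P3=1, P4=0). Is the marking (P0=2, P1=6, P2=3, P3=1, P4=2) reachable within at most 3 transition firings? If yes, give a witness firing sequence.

step 1: fire T2:  (P0=2, P1=3, P2=3, P3=1, P4=0) → (P0=2, P1=2, P2=3, P3=1, P4=2)
step 2: fire T1:  (P0=2, P1=2, P2=3, P3=1, P4=2) → (P0=2, P1=3, P2=3, P3=1, P4=2)
step 3: fire T3:  (P0=2, P1=3, P2=3, P3=1, P4=2) → (P0=2, P1=6, P2=3, P3=1, P4=2)

YES — reachable via ⟨T2, T1, T3⟩ (3 firings)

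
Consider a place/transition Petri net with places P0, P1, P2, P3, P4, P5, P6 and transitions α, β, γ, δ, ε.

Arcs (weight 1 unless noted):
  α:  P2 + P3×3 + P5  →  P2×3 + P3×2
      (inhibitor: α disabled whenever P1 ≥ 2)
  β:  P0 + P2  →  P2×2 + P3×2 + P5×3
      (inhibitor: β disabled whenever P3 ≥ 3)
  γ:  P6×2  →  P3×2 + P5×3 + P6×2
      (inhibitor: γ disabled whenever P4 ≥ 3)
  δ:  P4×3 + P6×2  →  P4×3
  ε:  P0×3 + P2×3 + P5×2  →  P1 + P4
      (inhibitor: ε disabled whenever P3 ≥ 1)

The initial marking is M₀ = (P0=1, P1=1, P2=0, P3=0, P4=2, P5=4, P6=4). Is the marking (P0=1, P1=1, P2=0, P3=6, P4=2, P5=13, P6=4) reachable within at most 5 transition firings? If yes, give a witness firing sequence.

step 1: fire γ:  (P0=1, P1=1, P2=0, P3=0, P4=2, P5=4, P6=4) → (P0=1, P1=1, P2=0, P3=2, P4=2, P5=7, P6=4)
step 2: fire γ:  (P0=1, P1=1, P2=0, P3=2, P4=2, P5=7, P6=4) → (P0=1, P1=1, P2=0, P3=4, P4=2, P5=10, P6=4)
step 3: fire γ:  (P0=1, P1=1, P2=0, P3=4, P4=2, P5=10, P6=4) → (P0=1, P1=1, P2=0, P3=6, P4=2, P5=13, P6=4)

YES — reachable via ⟨γ, γ, γ⟩ (3 firings)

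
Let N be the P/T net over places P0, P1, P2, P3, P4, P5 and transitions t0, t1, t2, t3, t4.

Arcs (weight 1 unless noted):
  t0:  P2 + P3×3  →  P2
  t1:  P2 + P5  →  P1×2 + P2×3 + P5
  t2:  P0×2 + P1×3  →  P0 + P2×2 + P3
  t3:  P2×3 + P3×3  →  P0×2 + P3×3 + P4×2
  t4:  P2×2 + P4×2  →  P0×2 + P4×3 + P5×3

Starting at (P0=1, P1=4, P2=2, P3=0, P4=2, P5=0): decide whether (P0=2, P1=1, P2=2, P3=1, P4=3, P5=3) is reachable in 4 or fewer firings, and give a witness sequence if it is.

YES — reachable via ⟨t4, t2⟩ (2 firings)

step 1: fire t4:  (P0=1, P1=4, P2=2, P3=0, P4=2, P5=0) → (P0=3, P1=4, P2=0, P3=0, P4=3, P5=3)
step 2: fire t2:  (P0=3, P1=4, P2=0, P3=0, P4=3, P5=3) → (P0=2, P1=1, P2=2, P3=1, P4=3, P5=3)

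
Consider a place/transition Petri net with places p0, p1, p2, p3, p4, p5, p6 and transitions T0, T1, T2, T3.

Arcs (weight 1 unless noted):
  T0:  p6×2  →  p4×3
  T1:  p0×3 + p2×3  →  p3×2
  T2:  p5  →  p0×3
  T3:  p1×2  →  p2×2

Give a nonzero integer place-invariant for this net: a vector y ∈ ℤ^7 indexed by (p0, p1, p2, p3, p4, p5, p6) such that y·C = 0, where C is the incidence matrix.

Incidence matrix C (rows=places, cols=transitions):
       T0   T1   T2   T3
   p0   0   -3    3    0
   p1   0    0    0   -2
   p2   0   -3    0    2
   p3   0    2    0    0
   p4   3    0    0    0
   p5   0    0   -1    0
   p6  -2    0    0    0

Candidate y = [0, 2, 2, 3, 0, 0, 0]; check y·C column-wise:
  col T0: 2·0 + 2·0 + 3·0 + 0·3 + 0·-2 = 0
  col T1: 0·-3 + 2·0 + 2·-3 + 3·2 = 0
  col T2: 0·3 + 2·0 + 2·0 + 3·0 + 0·-1 = 0
  col T3: 2·-2 + 2·2 + 3·0 = 0

y = (p0:0, p1:2, p2:2, p3:3, p4:0, p5:0, p6:0)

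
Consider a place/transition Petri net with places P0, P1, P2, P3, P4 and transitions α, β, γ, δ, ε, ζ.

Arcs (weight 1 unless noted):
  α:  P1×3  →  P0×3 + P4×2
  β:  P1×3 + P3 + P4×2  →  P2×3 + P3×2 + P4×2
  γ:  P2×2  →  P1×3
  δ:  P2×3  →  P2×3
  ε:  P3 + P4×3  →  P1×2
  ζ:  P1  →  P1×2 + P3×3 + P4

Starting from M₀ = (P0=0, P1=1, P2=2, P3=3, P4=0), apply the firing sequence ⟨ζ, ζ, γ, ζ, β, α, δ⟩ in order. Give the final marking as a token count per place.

step 1: fire ζ:  (P0=0, P1=1, P2=2, P3=3, P4=0) → (P0=0, P1=2, P2=2, P3=6, P4=1)
step 2: fire ζ:  (P0=0, P1=2, P2=2, P3=6, P4=1) → (P0=0, P1=3, P2=2, P3=9, P4=2)
step 3: fire γ:  (P0=0, P1=3, P2=2, P3=9, P4=2) → (P0=0, P1=6, P2=0, P3=9, P4=2)
step 4: fire ζ:  (P0=0, P1=6, P2=0, P3=9, P4=2) → (P0=0, P1=7, P2=0, P3=12, P4=3)
step 5: fire β:  (P0=0, P1=7, P2=0, P3=12, P4=3) → (P0=0, P1=4, P2=3, P3=13, P4=3)
step 6: fire α:  (P0=0, P1=4, P2=3, P3=13, P4=3) → (P0=3, P1=1, P2=3, P3=13, P4=5)
step 7: fire δ:  (P0=3, P1=1, P2=3, P3=13, P4=5) → (P0=3, P1=1, P2=3, P3=13, P4=5)

(P0=3, P1=1, P2=3, P3=13, P4=5)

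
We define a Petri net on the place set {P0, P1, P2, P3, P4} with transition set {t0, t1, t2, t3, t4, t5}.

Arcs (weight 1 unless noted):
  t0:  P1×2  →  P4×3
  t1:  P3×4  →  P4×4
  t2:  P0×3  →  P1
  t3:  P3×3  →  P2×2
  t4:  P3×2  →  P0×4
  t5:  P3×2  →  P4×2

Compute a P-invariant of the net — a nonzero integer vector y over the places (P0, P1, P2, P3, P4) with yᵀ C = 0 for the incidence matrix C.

y = (P0:1, P1:3, P2:3, P3:2, P4:2)

Incidence matrix C (rows=places, cols=transitions):
       t0   t1   t2   t3   t4   t5
   P0   0    0   -3    0    4    0
   P1  -2    0    1    0    0    0
   P2   0    0    0    2    0    0
   P3   0   -4    0   -3   -2   -2
   P4   3    4    0    0    0    2

Candidate y = [1, 3, 3, 2, 2]; check y·C column-wise:
  col t0: 1·0 + 3·-2 + 3·0 + 2·0 + 2·3 = 0
  col t1: 1·0 + 3·0 + 3·0 + 2·-4 + 2·4 = 0
  col t2: 1·-3 + 3·1 + 3·0 + 2·0 + 2·0 = 0
  col t3: 1·0 + 3·0 + 3·2 + 2·-3 + 2·0 = 0
  col t4: 1·4 + 3·0 + 3·0 + 2·-2 + 2·0 = 0
  col t5: 1·0 + 3·0 + 3·0 + 2·-2 + 2·2 = 0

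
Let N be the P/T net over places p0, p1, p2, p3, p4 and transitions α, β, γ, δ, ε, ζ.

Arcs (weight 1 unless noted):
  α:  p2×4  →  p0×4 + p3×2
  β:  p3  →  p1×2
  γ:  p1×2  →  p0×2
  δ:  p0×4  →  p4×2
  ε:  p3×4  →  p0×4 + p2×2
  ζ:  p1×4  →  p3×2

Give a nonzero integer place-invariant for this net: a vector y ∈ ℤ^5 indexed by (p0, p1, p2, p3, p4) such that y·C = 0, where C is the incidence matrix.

Incidence matrix C (rows=places, cols=transitions):
        α    β    γ    δ    ε    ζ
   p0   4    0    2   -4    4    0
   p1   0    2   -2    0    0   -4
   p2  -4    0    0    0    2    0
   p3   2   -1    0    0   -4    2
   p4   0    0    0    2    0    0

Candidate y = [1, 1, 2, 2, 2]; check y·C column-wise:
  col α: 1·4 + 1·0 + 2·-4 + 2·2 + 2·0 = 0
  col β: 1·0 + 1·2 + 2·0 + 2·-1 + 2·0 = 0
  col γ: 1·2 + 1·-2 + 2·0 + 2·0 + 2·0 = 0
  col δ: 1·-4 + 1·0 + 2·0 + 2·0 + 2·2 = 0
  col ε: 1·4 + 1·0 + 2·2 + 2·-4 + 2·0 = 0
  col ζ: 1·0 + 1·-4 + 2·0 + 2·2 + 2·0 = 0

y = (p0:1, p1:1, p2:2, p3:2, p4:2)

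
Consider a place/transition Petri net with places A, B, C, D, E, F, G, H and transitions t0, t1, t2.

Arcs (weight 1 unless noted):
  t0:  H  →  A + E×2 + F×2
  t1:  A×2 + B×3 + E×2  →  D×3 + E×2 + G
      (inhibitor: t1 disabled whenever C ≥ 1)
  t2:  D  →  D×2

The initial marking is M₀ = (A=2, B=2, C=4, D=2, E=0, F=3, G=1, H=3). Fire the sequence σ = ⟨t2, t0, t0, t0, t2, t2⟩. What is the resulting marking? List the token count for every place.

step 1: fire t2:  (A=2, B=2, C=4, D=2, E=0, F=3, G=1, H=3) → (A=2, B=2, C=4, D=3, E=0, F=3, G=1, H=3)
step 2: fire t0:  (A=2, B=2, C=4, D=3, E=0, F=3, G=1, H=3) → (A=3, B=2, C=4, D=3, E=2, F=5, G=1, H=2)
step 3: fire t0:  (A=3, B=2, C=4, D=3, E=2, F=5, G=1, H=2) → (A=4, B=2, C=4, D=3, E=4, F=7, G=1, H=1)
step 4: fire t0:  (A=4, B=2, C=4, D=3, E=4, F=7, G=1, H=1) → (A=5, B=2, C=4, D=3, E=6, F=9, G=1, H=0)
step 5: fire t2:  (A=5, B=2, C=4, D=3, E=6, F=9, G=1, H=0) → (A=5, B=2, C=4, D=4, E=6, F=9, G=1, H=0)
step 6: fire t2:  (A=5, B=2, C=4, D=4, E=6, F=9, G=1, H=0) → (A=5, B=2, C=4, D=5, E=6, F=9, G=1, H=0)

(A=5, B=2, C=4, D=5, E=6, F=9, G=1, H=0)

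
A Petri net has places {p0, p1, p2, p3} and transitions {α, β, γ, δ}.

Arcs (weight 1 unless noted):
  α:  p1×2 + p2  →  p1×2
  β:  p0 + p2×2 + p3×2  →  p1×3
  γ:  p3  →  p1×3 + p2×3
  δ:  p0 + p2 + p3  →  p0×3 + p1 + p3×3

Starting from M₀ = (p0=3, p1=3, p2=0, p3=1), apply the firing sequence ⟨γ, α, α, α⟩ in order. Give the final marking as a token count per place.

step 1: fire γ:  (p0=3, p1=3, p2=0, p3=1) → (p0=3, p1=6, p2=3, p3=0)
step 2: fire α:  (p0=3, p1=6, p2=3, p3=0) → (p0=3, p1=6, p2=2, p3=0)
step 3: fire α:  (p0=3, p1=6, p2=2, p3=0) → (p0=3, p1=6, p2=1, p3=0)
step 4: fire α:  (p0=3, p1=6, p2=1, p3=0) → (p0=3, p1=6, p2=0, p3=0)

(p0=3, p1=6, p2=0, p3=0)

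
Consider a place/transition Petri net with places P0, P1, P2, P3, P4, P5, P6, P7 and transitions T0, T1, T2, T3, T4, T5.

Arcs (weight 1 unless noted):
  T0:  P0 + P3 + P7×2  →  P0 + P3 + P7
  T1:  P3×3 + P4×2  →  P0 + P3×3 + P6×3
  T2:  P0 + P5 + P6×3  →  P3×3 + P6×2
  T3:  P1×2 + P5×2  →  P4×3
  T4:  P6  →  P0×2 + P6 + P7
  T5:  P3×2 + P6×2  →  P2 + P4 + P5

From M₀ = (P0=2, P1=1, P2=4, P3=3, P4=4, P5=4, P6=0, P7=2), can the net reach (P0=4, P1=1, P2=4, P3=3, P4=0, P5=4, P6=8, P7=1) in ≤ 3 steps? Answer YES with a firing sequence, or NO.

NO — not reachable within 3 firings

depth 0: 1 marking
depth 1: 3 markings reached so far
depth 2: 8 markings reached so far
depth 3: 19 markings reached so far
target is not among the 19 markings reachable within 3 steps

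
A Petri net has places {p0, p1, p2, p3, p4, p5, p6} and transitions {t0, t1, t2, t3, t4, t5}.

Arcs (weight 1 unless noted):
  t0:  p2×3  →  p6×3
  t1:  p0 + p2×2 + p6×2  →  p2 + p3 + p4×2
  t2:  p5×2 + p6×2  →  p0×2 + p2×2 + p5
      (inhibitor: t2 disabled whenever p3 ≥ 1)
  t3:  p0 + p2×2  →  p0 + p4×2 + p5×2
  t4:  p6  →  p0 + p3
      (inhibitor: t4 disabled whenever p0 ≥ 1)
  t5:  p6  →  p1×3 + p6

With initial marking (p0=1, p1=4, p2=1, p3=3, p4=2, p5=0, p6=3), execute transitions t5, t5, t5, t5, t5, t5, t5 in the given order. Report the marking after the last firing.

step 1: fire t5:  (p0=1, p1=4, p2=1, p3=3, p4=2, p5=0, p6=3) → (p0=1, p1=7, p2=1, p3=3, p4=2, p5=0, p6=3)
step 2: fire t5:  (p0=1, p1=7, p2=1, p3=3, p4=2, p5=0, p6=3) → (p0=1, p1=10, p2=1, p3=3, p4=2, p5=0, p6=3)
step 3: fire t5:  (p0=1, p1=10, p2=1, p3=3, p4=2, p5=0, p6=3) → (p0=1, p1=13, p2=1, p3=3, p4=2, p5=0, p6=3)
step 4: fire t5:  (p0=1, p1=13, p2=1, p3=3, p4=2, p5=0, p6=3) → (p0=1, p1=16, p2=1, p3=3, p4=2, p5=0, p6=3)
step 5: fire t5:  (p0=1, p1=16, p2=1, p3=3, p4=2, p5=0, p6=3) → (p0=1, p1=19, p2=1, p3=3, p4=2, p5=0, p6=3)
step 6: fire t5:  (p0=1, p1=19, p2=1, p3=3, p4=2, p5=0, p6=3) → (p0=1, p1=22, p2=1, p3=3, p4=2, p5=0, p6=3)
step 7: fire t5:  (p0=1, p1=22, p2=1, p3=3, p4=2, p5=0, p6=3) → (p0=1, p1=25, p2=1, p3=3, p4=2, p5=0, p6=3)

(p0=1, p1=25, p2=1, p3=3, p4=2, p5=0, p6=3)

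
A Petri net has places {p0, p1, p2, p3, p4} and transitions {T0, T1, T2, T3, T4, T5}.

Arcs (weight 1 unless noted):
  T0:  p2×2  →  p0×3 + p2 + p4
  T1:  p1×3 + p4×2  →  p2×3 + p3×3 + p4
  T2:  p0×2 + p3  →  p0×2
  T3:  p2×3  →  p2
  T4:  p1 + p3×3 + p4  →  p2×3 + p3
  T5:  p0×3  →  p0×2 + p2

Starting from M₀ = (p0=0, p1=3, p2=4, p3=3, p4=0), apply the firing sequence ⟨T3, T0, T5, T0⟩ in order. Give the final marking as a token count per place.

(p0=5, p1=3, p2=1, p3=3, p4=2)

step 1: fire T3:  (p0=0, p1=3, p2=4, p3=3, p4=0) → (p0=0, p1=3, p2=2, p3=3, p4=0)
step 2: fire T0:  (p0=0, p1=3, p2=2, p3=3, p4=0) → (p0=3, p1=3, p2=1, p3=3, p4=1)
step 3: fire T5:  (p0=3, p1=3, p2=1, p3=3, p4=1) → (p0=2, p1=3, p2=2, p3=3, p4=1)
step 4: fire T0:  (p0=2, p1=3, p2=2, p3=3, p4=1) → (p0=5, p1=3, p2=1, p3=3, p4=2)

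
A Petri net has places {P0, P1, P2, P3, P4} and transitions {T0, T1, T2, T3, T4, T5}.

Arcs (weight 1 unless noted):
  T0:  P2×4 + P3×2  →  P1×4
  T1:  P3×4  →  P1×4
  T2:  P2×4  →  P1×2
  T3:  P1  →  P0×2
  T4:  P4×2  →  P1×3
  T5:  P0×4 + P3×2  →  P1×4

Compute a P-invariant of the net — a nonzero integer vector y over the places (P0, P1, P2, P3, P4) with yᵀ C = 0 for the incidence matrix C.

y = (P0:1, P1:2, P2:1, P3:2, P4:3)

Incidence matrix C (rows=places, cols=transitions):
       T0   T1   T2   T3   T4   T5
   P0   0    0    0    2    0   -4
   P1   4    4    2   -1    3    4
   P2  -4    0   -4    0    0    0
   P3  -2   -4    0    0    0   -2
   P4   0    0    0    0   -2    0

Candidate y = [1, 2, 1, 2, 3]; check y·C column-wise:
  col T0: 1·0 + 2·4 + 1·-4 + 2·-2 + 3·0 = 0
  col T1: 1·0 + 2·4 + 1·0 + 2·-4 + 3·0 = 0
  col T2: 1·0 + 2·2 + 1·-4 + 2·0 + 3·0 = 0
  col T3: 1·2 + 2·-1 + 1·0 + 2·0 + 3·0 = 0
  col T4: 1·0 + 2·3 + 1·0 + 2·0 + 3·-2 = 0
  col T5: 1·-4 + 2·4 + 1·0 + 2·-2 + 3·0 = 0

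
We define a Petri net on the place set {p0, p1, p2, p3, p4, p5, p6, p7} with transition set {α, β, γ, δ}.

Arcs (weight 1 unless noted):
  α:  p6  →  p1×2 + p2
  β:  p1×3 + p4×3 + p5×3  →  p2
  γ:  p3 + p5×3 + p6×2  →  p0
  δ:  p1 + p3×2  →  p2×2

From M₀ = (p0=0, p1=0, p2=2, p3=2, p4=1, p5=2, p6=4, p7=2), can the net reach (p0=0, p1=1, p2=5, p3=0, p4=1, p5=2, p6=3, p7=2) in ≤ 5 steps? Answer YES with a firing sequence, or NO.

YES — reachable via ⟨α, δ⟩ (2 firings)

step 1: fire α:  (p0=0, p1=0, p2=2, p3=2, p4=1, p5=2, p6=4, p7=2) → (p0=0, p1=2, p2=3, p3=2, p4=1, p5=2, p6=3, p7=2)
step 2: fire δ:  (p0=0, p1=2, p2=3, p3=2, p4=1, p5=2, p6=3, p7=2) → (p0=0, p1=1, p2=5, p3=0, p4=1, p5=2, p6=3, p7=2)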